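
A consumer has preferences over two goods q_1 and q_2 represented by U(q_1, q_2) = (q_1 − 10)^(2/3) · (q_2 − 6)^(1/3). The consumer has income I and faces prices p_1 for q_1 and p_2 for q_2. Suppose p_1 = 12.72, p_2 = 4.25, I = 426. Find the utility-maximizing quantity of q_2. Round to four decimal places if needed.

q_2* = 27.4353

This is Cobb-Douglas in (q_1−10, q_2−6): tangency gives 2/3·p_2·(q_2−6) = 1/3·p_1·(q_1−10).
Substituting into the budget: q_1* = 10 + 2/3·(I − 10·p_1 − 6·p_2)/p_1, and q_2* = 6 + 1/3·(…)/p_2.
Discretionary income = 426 − 10·12.72 − 6·4.25 = 273.3; q_2* = 6 + 1/3·273.3/4.25 = 27.4353.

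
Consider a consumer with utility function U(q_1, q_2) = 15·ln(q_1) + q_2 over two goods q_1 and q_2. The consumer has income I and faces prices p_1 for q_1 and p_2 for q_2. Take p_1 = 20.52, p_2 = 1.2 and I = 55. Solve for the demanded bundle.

q_1* = 0.8772, q_2* = 30.8333

So q_1*(p_1,p_2) = 15·p_2/p_1, independent of income; and q_2* = (I − 15·p_2)/p_2.
At the given prices: q_1* = 15·1.2/20.52 = 0.8772, and q_2* = 30.8333.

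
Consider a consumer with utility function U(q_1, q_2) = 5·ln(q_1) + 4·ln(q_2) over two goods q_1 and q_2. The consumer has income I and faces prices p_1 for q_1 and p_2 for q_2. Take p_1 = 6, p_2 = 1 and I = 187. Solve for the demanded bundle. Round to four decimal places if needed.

The MRS is (5/4)·q_2/q_1. Set MRS = p_1/p_2.
Rearranging, p_2·q_2 = (4/5)·p_1·q_1. Substituting into the budget gives p_1·q_1·(1 + (4/5)) = I.
Demand: q_1*(p_1,p_2,I) = 5/9·I/p_1 and q_2* = 4/9·I/p_2.
At p_1=6, p_2=1, I=187: q_1* = 5/9·187/6 = 17.3148, q_2* = 83.1111.

q_1* = 17.3148, q_2* = 83.1111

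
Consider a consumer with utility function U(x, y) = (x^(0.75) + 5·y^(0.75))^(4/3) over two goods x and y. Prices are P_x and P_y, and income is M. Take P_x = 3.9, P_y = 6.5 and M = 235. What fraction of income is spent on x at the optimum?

share on x = 0.0074

From the CES first-order condition, (1/5)·(y/x)^(0.25) = P_x/P_y.
Hence y/x = (5·P_x/P_y)^(1/(0.25)), i.e. raised to the 4 power.
Substitute y = (y/x)·x into the budget: x* = M/(P_x + P_y·(y/x)).
Numerically y/x = 81, so x* = 235/(3.9 + 6.5·81) = 0.4431 and y* = 81·0.4431 = 35.888.
Expenditure on x: 3.9·0.4431 = 1.7279; share = 0.0074.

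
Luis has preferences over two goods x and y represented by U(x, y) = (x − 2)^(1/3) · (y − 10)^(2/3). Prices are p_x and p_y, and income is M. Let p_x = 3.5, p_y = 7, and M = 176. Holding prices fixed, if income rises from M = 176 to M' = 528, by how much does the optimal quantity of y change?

After buying the subsistence bundle (2, 10), a share 1/3 of the remaining income goes to x: x* = 2 + 1/3·(M − 2p_x − 10p_y)/p_x.
Discretionary income = 176 − 2·3.5 − 10·7 = 99; y* = 10 + 2/3·99/7 = 19.4286.
At M' = 528: y* = 52.9524. Change: 52.9524 − 19.4286 = 33.5238.

Δy* = 33.5238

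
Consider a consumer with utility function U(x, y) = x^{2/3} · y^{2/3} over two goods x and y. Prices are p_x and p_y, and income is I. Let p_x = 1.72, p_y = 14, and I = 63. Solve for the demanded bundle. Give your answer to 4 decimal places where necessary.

MU_x/MU_y = (2/3·y)/(2/3·x); tangency sets this equal to p_x/p_y.
Rearranging, p_y·y = p_x·x. Substituting into the budget gives p_x·x·(1 + 1) = I.
Demand: x*(p_x,p_y,I) = 0.5·I/p_x and y* = 0.5·I/p_y.
At p_x=1.72, p_y=14, I=63: x* = 0.5·63/1.72 = 18.314, y* = 2.25.

x* = 18.314, y* = 2.25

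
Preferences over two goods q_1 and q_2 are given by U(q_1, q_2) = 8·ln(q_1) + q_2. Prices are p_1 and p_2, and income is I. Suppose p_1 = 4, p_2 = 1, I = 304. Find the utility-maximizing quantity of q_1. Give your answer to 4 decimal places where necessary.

q_1* = 2

Set MRS = p_1/p_2: (8/q_1)/1 = p_1/p_2.
So q_1*(p_1,p_2) = 8·p_2/p_1, independent of income; and q_2* = (I − 8·p_2)/p_2.
At the given prices: q_1* = 8·1/4 = 2.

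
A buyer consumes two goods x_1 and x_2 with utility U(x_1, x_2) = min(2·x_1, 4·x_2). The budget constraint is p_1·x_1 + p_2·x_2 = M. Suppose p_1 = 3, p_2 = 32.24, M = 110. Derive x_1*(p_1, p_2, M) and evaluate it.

Leontief preferences: the optimum is at the kink where x_1/4 = x_2/2, i.e. x_2 = (1/2)·x_1.
Budget: p_1·x_1 + p_2·(1/2)·x_1 = M, so (4·p_1 + 2·p_2)·x_1 = 4·M.
Demand: x_1*(p_1,p_2,M) = 4·M/(4·p_1 + 2·p_2), x_2* = 2·M/(4·p_1 + 2·p_2).
Here 4·3 + 2·32.24 = 76.48, giving x_1* = 5.7531.

x_1* = 5.7531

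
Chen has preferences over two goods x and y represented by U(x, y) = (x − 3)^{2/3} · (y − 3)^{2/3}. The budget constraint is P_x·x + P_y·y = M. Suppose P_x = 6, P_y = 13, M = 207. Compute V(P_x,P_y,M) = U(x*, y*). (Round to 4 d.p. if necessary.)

Let x' = x−3, y' = y−3. MRS = y'/x' = P_x/P_y.
After buying the subsistence bundle (3, 3), a share 0.5 of the remaining income goes to x: x* = 3 + 0.5·(M − 3P_x − 3P_y)/P_x.
Discretionary income = 207 − 3·6 − 3·13 = 150; x* = 3 + 0.5·150/6 = 15.5; y* = 3 + 0.5·150/13 = 8.7692.
Utility at the optimum: U(15.5, 8.7692) = 17.3255.

V = 17.3255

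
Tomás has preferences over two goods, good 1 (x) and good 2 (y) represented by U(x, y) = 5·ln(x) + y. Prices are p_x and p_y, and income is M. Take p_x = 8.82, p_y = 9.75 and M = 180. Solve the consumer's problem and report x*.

x* = 5.5272

So x*(p_x,p_y) = 5·p_y/p_x, independent of income; and y* = (M − 5·p_y)/p_y.
At the given prices: x* = 5·9.75/8.82 = 5.5272.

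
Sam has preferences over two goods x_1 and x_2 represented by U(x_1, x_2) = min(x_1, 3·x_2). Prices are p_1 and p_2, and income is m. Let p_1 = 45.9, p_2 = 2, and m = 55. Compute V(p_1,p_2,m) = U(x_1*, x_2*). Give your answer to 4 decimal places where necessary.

V = 1.1811

Leontief preferences: the optimum is at the kink where x_1/3 = x_2/1, i.e. x_2 = (1/3)·x_1.
Budget: p_1·x_1 + p_2·(1/3)·x_1 = m, so (3·p_1 + p_2)·x_1 = 3·m.
Demand: x_1*(p_1,p_2,m) = 3·m/(3·p_1 + p_2), x_2* = m/(3·p_1 + p_2).
Here 3·45.9 + 2 = 139.7, giving x_1* = 1.1811 and x_2* = 0.3937.
Utility at the optimum: U(1.1811, 0.3937) = 1.1811.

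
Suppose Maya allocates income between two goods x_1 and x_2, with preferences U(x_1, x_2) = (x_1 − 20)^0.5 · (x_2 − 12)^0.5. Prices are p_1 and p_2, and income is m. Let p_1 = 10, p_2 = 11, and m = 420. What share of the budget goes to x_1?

share on x_1 = 0.581

This is Cobb-Douglas in (x_1−20, x_2−12): tangency gives 0.5·p_2·(x_2−12) = 0.5·p_1·(x_1−20).
Substituting into the budget: x_1* = 20 + 0.5·(m − 20·p_1 − 12·p_2)/p_1, and x_2* = 12 + 0.5·(…)/p_2.
Discretionary income = 420 − 20·10 − 12·11 = 88; x_1* = 20 + 0.5·88/10 = 24.4; x_2* = 12 + 0.5·88/11 = 16.
Expenditure on x_1: 10·24.4 = 244; share = 0.581.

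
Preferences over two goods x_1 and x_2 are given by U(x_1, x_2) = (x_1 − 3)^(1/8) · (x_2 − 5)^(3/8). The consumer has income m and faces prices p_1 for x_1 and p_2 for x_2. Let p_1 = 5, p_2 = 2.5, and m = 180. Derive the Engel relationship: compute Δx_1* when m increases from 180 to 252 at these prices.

Δx_1* = 3.6

MRS = (1/3)·(x_2−5)/(x_1−3). Tangency with p_1/p_2 gives x_2−5 = 3·(p_1/p_2)·(x_1−3).
After buying the subsistence bundle (3, 5), a share 0.25 of the remaining income goes to x_1: x_1* = 3 + 0.25·(m − 3p_1 − 5p_2)/p_1.
Discretionary income = 180 − 3·5 − 5·2.5 = 152.5; x_1* = 3 + 0.25·152.5/5 = 10.625.
At m' = 252: x_1* = 14.225. Change: 14.225 − 10.625 = 3.6.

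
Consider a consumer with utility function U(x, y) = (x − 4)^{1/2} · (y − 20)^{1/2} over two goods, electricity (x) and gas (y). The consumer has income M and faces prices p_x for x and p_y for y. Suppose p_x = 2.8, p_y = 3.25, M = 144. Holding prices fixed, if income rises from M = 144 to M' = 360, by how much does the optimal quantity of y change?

This is Cobb-Douglas in (x−4, y−20): tangency gives 0.5·p_y·(y−20) = 0.5·p_x·(x−4).
After buying the subsistence bundle (4, 20), a share 0.5 of the remaining income goes to x: x* = 4 + 0.5·(M − 4p_x − 20p_y)/p_x.
Discretionary income = 144 − 4·2.8 − 20·3.25 = 67.8; y* = 20 + 0.5·67.8/3.25 = 30.4308.
At M' = 360: y* = 63.6615. Change: 63.6615 − 30.4308 = 33.2308.

Δy* = 33.2308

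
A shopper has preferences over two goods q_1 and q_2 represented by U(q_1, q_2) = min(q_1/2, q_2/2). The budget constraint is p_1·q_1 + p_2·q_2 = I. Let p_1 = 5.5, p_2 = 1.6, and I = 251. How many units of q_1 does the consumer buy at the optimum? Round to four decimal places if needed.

q_1* = 35.3521

With perfect complements, no substitution: consume in ratio q_1:q_2 = 2:2.
Budget: p_1·q_1 + p_2·q_1 = I, so (2·p_1 + 2·p_2)·q_1 = 2·I.
Demand: q_1*(p_1,p_2,I) = 2·I/(2·p_1 + 2·p_2), q_2* = 2·I/(2·p_1 + 2·p_2).
Here 2·5.5 + 2·1.6 = 14.2, giving q_1* = 35.3521.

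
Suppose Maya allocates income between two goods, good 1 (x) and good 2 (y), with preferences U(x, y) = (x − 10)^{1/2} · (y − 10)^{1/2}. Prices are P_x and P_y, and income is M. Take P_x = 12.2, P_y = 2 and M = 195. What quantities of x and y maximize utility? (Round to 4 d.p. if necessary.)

x* = 12.1721, y* = 23.25

Discretionary income = 195 − 10·12.2 − 10·2 = 53; x* = 10 + 0.5·53/12.2 = 12.1721; y* = 10 + 0.5·53/2 = 23.25.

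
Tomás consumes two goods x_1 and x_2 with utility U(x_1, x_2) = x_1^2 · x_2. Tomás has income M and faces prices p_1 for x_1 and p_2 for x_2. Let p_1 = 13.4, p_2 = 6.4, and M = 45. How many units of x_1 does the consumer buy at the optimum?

Demand: x_1*(p_1,p_2,M) = 2/3·M/p_1 and x_2* = 1/3·M/p_2.
At p_1=13.4, p_2=6.4, M=45: x_1* = 2/3·45/13.4 = 2.2388.

x_1* = 2.2388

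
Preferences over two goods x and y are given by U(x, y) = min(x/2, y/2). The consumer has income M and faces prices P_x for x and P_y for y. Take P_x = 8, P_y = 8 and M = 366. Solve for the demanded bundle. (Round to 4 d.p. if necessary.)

x* = 22.875, y* = 22.875

Leontief preferences: the optimum is at the kink where x/2 = y/2, i.e. y = x.
Budget: P_x·x + P_y·x = M, so (2·P_x + 2·P_y)·x = 2·M.
Demand: x*(P_x,P_y,M) = 2·M/(2·P_x + 2·P_y), y* = 2·M/(2·P_x + 2·P_y).
Here 2·8 + 2·8 = 32, giving x* = 22.875 and y* = 22.875.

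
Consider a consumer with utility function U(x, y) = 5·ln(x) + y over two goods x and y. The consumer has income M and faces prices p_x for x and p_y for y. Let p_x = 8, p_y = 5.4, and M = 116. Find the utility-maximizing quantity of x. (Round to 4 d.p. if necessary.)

So x*(p_x,p_y) = 5·p_y/p_x, independent of income; and y* = (M − 5·p_y)/p_y.
At the given prices: x* = 5·5.4/8 = 3.375.

x* = 3.375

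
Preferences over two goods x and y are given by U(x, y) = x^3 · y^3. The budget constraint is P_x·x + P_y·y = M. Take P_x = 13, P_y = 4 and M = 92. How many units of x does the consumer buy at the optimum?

Demand: x*(P_x,P_y,M) = 0.5·M/P_x and y* = 0.5·M/P_y.
At P_x=13, P_y=4, M=92: x* = 0.5·92/13 = 3.5385.

x* = 3.5385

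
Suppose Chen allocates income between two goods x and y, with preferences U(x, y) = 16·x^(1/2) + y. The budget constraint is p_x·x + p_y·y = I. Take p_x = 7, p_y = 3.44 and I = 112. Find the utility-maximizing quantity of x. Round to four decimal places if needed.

x* = 15.4561

Plugging in: x* = (8·3.44/7)² = 15.4561.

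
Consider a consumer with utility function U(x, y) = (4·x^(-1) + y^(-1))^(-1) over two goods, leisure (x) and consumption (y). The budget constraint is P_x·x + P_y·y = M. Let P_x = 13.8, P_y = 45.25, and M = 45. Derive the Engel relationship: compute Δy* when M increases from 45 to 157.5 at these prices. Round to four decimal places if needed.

Δy* = 1.1814

MU_x ∝ 4·x^(-2), MU_y ∝ y^(-2), so MRS = 4·(y/x)^(2) = P_x/P_y.
Solve for the ratio: y/x = [(1/4)·P_x/P_y]^(0.5).
Substitute y = (y/x)·x into the budget: x* = M/(P_x + P_y·(y/x)).
Numerically y/x = 0.276122, so x* = 45/(13.8 + 45.25·0.276122) = 1.7114 and y* = 0.276122·1.7114 = 0.4726.
At M' = 157.5: y* = 1.6539. Change: 1.6539 − 0.4726 = 1.1814.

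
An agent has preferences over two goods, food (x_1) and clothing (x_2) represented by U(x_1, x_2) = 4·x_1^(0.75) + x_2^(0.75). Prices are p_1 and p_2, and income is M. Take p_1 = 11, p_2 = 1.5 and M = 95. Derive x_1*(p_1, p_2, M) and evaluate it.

x_1* = 3.3995

MU_x_1 ∝ 4·x_1^(-0.25), MU_x_2 ∝ x_2^(-0.25), so MRS = 4·(x_2/x_1)^(0.25) = p_1/p_2.
Solve for the ratio: x_2/x_1 = [(1/4)·p_1/p_2]^(4).
Substitute x_2 = (x_2/x_1)·x_1 into the budget: x_1* = M/(p_1 + p_2·(x_2/x_1)).
Numerically x_2/x_1 = 11.297068, so x_1* = 95/(11 + 1.5·11.297068) = 3.3995.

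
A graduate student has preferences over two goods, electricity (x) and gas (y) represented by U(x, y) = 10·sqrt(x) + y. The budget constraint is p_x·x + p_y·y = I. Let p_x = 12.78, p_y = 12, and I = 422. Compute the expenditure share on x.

MU_x = 5/√x, MU_y = 1. Tangency: 5/√x = p_x/p_y.
Solve: √x = 5·p_y/p_x, so x*(p_x,p_y) = (5·p_y/p_x)², and y* = (I − p_x·x*)/p_y.
Plugging in: x* = (5·12/12.78)² = 22.0415, y* = 11.6925.
Expenditure on x: 12.78·22.0415 = 281.6901; share = 0.6675.

share on x = 0.6675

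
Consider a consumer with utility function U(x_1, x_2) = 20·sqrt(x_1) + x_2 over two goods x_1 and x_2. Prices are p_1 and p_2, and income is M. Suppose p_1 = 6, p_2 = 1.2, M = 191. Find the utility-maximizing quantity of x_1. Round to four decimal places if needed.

x_1* = 4

Utility is quasi-linear in x_2; the FOC for x_1 is 10/√x_1 = p_1/p_2.
Solve: √x_1 = 10·p_2/p_1, so x_1*(p_1,p_2) = (10·p_2/p_1)², and x_2* = (M − p_1·x_1*)/p_2.
Plugging in: x_1* = (10·1.2/6)² = 4.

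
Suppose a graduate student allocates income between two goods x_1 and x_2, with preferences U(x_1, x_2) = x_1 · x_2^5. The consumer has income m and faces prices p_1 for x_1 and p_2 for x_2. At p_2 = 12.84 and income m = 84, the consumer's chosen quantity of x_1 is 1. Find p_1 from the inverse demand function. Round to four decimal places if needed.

p_1 = 14

The MRS is (1/5)·x_2/x_1. Set MRS = p_1/p_2.
So p_2·x_2 = 5·p_1·x_1; combined with the budget, a share 1/6 of income goes to x_1.
Demand: x_1*(p_1,p_2,m) = 1/6·m/p_1 and x_2* = 5/6·m/p_2.
Set x_1* = 1 in the demand function and solve for p_1: p_1 = 14.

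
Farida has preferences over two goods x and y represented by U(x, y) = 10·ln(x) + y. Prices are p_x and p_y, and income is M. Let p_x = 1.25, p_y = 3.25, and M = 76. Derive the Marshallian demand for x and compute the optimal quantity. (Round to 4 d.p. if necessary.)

MU_x = 10/x, MU_y = 1. Tangency: 10/x = p_x/p_y.
So x*(p_x,p_y) = 10·p_y/p_x, independent of income; and y* = (M − 10·p_y)/p_y.
At the given prices: x* = 10·3.25/1.25 = 26.

x* = 26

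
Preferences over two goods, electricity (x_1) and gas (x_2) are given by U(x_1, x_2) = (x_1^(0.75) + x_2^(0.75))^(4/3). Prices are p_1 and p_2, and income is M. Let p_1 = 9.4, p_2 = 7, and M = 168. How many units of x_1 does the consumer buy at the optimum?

x_1* = 5.2235

MRS = MU_x_1/MU_x_2 = (x_2/x_1)^(0.25). Set equal to p_1/p_2.
Hence x_2/x_1 = (p_1/p_2)^(1/(0.25)), i.e. raised to the 4 power.
With the ratio pinned down, the budget gives x_1* = M/(p_1 + p_2·(x_2/x_1)) and x_2* = (x_2/x_1)·x_1*.
Numerically x_2/x_1 = 3.251766, so x_1* = 168/(9.4 + 7·3.251766) = 5.2235.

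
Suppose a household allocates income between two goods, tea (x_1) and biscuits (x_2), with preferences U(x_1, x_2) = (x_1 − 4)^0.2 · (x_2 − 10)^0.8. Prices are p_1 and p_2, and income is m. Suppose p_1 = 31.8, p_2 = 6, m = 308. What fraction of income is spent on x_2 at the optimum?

share on x_2 = 0.5086

Let x_1' = x_1−4, x_2' = x_2−10. MRS = (1/4)·x_2'/x_1' = p_1/p_2.
Substituting into the budget: x_1* = 4 + 0.2·(m − 4·p_1 − 10·p_2)/p_1, and x_2* = 10 + 0.8·(…)/p_2.
Discretionary income = 308 − 4·31.8 − 10·6 = 120.8; x_1* = 4 + 0.2·120.8/31.8 = 4.7597; x_2* = 10 + 0.8·120.8/6 = 26.1067.
Expenditure on x_2: 6·26.1067 = 156.64; share = 0.5086.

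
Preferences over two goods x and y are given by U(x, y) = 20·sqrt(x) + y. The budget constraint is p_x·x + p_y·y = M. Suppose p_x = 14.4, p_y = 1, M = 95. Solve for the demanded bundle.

Plugging in: x* = (10·1/14.4)² = 0.4823, y* = 88.0556.

x* = 0.4823, y* = 88.0556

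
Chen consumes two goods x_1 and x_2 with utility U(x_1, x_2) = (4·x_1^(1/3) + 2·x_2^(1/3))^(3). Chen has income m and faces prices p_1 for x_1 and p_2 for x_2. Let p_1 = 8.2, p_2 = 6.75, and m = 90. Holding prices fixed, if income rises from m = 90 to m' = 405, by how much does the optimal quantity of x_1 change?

Δx_1* = 27.6428

MRS = MU_x_1/MU_x_2 = 2·(x_2/x_1)^(2/3). Set equal to p_1/p_2.
Solve for the ratio: x_2/x_1 = [(1/2)·p_1/p_2]^(1.5).
With the ratio pinned down, the budget gives x_1* = m/(p_1 + p_2·(x_2/x_1)) and x_2* = (x_2/x_1)·x_1*.
Numerically x_2/x_1 = 0.473391, so x_1* = 90/(8.2 + 6.75·0.473391) = 7.8979.
At m' = 405: x_1* = 35.5407. Change: 35.5407 − 7.8979 = 27.6428.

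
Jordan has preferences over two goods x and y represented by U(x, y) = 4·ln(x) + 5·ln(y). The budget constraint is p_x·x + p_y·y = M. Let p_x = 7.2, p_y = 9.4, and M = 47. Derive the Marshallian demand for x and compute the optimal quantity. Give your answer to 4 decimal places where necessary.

x* = 2.9012

Tangency: MRS = (4/5)·y/x = p_x/p_y.
So 4·p_y·y = 5·p_x·x; combined with the budget, a share 4/9 of income goes to x.
Demand: x*(p_x,p_y,M) = 4/9·M/p_x and y* = 5/9·M/p_y.
At p_x=7.2, p_y=9.4, M=47: x* = 4/9·47/7.2 = 2.9012.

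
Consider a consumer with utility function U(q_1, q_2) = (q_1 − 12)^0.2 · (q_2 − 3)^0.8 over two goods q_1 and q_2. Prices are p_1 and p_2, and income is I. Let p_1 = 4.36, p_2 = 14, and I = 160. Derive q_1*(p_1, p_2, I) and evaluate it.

q_1* = 15.0128

Let q_1' = q_1−12, q_2' = q_2−3. MRS = (1/4)·q_2'/q_1' = p_1/p_2.
After buying the subsistence bundle (12, 3), a share 0.2 of the remaining income goes to q_1: q_1* = 12 + 0.2·(I − 12p_1 − 3p_2)/p_1.
Discretionary income = 160 − 12·4.36 − 3·14 = 65.68; q_1* = 12 + 0.2·65.68/4.36 = 15.0128.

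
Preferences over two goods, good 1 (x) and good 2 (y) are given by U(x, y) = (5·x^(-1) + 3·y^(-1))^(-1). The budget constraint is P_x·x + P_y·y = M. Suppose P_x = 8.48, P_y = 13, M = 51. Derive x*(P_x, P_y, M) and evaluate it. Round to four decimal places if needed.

x* = 3.0699

Substitute y = (y/x)·x into the budget: x* = M/(P_x + P_y·(y/x)).
Numerically y/x = 0.625607, so x* = 51/(8.48 + 13·0.625607) = 3.0699.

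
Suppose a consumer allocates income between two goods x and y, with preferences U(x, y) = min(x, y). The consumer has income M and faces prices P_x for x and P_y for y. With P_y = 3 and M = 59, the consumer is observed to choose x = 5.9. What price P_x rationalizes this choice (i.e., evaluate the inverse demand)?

With perfect complements, no substitution: consume in ratio x:y = 1:1.
Budget: P_x·x + P_y·x = M, so (P_x + P_y)·x = M.
Demand: x*(P_x,P_y,M) = M/(P_x + P_y), y* = M/(P_x + P_y).
Set x* = 5.9 in the demand function and solve for P_x: P_x = 7.

P_x = 7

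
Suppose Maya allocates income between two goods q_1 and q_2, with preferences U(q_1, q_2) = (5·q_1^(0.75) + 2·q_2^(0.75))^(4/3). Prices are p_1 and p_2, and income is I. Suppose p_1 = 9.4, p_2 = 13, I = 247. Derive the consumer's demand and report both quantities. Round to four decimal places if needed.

q_1* = 26.0247, q_2* = 0.1821

Substitute q_2 = (q_2/q_1)·q_1 into the budget: q_1* = I/(p_1 + p_2·(q_2/q_1)).
Numerically q_2/q_1 = 0.006998, so q_1* = 247/(9.4 + 13·0.006998) = 26.0247 and q_2* = 0.006998·26.0247 = 0.1821.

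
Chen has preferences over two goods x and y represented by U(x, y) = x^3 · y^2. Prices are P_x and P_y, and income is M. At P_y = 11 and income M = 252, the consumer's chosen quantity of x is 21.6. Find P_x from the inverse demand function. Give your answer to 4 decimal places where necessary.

MU_x/MU_y = (3·y)/(2·x); tangency sets this equal to P_x/P_y.
So 3·P_y·y = 2·P_x·x; combined with the budget, a share 0.6 of income goes to x.
Demand: x*(P_x,P_y,M) = 0.6·M/P_x and y* = 0.4·M/P_y.
Set x* = 21.6 in the demand function and solve for P_x: P_x = 7.

P_x = 7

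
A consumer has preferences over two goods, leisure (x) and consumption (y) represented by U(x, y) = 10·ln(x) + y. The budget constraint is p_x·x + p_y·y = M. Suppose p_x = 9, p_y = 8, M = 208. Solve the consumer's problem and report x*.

x* = 8.8889

Set MRS = p_x/p_y: (10/x)/1 = p_x/p_y.
So x*(p_x,p_y) = 10·p_y/p_x, independent of income; and y* = (M − 10·p_y)/p_y.
At the given prices: x* = 10·8/9 = 8.8889.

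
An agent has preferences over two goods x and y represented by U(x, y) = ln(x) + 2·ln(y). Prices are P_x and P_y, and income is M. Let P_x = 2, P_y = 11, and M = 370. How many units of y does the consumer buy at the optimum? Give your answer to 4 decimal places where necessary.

y* = 22.4242

The MRS is (1/2)·y/x. Set MRS = P_x/P_y.
So P_y·y = 2·P_x·x; combined with the budget, a share 1/3 of income goes to x.
Demand: x*(P_x,P_y,M) = 1/3·M/P_x and y* = 2/3·M/P_y.
At P_x=2, P_y=11, M=370: y* = 2/3·370/11 = 22.4242.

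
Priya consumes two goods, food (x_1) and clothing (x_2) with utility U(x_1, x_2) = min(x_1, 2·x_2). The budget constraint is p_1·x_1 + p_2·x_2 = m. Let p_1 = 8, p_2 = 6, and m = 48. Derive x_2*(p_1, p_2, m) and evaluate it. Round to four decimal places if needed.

x_2* = 2.1818

With perfect complements, no substitution: consume in ratio x_1:x_2 = 2:1.
Budget: p_1·x_1 + p_2·(1/2)·x_1 = m, so (2·p_1 + p_2)·x_1 = 2·m.
Demand: x_1*(p_1,p_2,m) = 2·m/(2·p_1 + p_2), x_2* = m/(2·p_1 + p_2).
Here 2·8 + 6 = 22, giving x_2* = 2.1818.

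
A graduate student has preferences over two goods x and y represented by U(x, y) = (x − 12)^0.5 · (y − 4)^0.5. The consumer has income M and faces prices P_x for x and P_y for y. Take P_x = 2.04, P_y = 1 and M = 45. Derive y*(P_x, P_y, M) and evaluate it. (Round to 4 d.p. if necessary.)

MRS = (y−4)/(x−12). Tangency with P_x/P_y gives y−4 = (P_x/P_y)·(x−12).
After buying the subsistence bundle (12, 4), a share 0.5 of the remaining income goes to x: x* = 12 + 0.5·(M − 12P_x − 4P_y)/P_x.
Discretionary income = 45 − 12·2.04 − 4·1 = 16.52; y* = 4 + 0.5·16.52/1 = 12.26.

y* = 12.26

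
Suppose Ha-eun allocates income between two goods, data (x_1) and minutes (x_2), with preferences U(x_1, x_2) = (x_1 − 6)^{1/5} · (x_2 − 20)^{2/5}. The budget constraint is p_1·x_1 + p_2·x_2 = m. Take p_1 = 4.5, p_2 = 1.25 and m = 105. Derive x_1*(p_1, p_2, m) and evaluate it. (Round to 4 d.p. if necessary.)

This is Cobb-Douglas in (x_1−6, x_2−20): tangency gives 0.2·p_2·(x_2−20) = 0.4·p_1·(x_1−6).
Substituting into the budget: x_1* = 6 + 1/3·(m − 6·p_1 − 20·p_2)/p_1, and x_2* = 20 + 2/3·(…)/p_2.
Discretionary income = 105 − 6·4.5 − 20·1.25 = 53; x_1* = 6 + 1/3·53/4.5 = 9.9259.

x_1* = 9.9259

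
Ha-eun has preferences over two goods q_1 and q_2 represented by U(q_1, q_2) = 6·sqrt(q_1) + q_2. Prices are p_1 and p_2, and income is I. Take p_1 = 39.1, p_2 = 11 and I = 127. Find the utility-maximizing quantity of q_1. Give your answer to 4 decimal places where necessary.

q_1* = 0.7123

MU_q_1 = 3/√q_1, MU_q_2 = 1. Tangency: 3/√q_1 = p_1/p_2.
Thus q_1* = (3·p_2/p_1)² — independent of I — with the rest of income spent on q_2.
Plugging in: q_1* = (3·11/39.1)² = 0.7123.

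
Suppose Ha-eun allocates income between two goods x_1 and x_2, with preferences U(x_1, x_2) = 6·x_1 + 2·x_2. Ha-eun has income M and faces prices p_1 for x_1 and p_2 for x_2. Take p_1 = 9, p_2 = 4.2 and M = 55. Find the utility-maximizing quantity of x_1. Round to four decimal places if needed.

x_1* = 6.1111

Perfect substitutes: compare marginal utility per dollar. 6/p_1 vs 2/p_2 → 0.6667 vs 0.4762.
x_1 gives more utility per dollar, so spend all income on x_1: x_1* = M/p_1, x_2* = 0.
Numerically: x_1* = 6.1111, x_2* = 0.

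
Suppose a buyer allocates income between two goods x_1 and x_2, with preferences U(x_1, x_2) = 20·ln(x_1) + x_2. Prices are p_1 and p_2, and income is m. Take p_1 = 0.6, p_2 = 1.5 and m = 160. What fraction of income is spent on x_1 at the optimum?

share on x_1 = 0.1875

Set MRS = p_1/p_2: (20/x_1)/1 = p_1/p_2.
So x_1*(p_1,p_2) = 20·p_2/p_1, independent of income; and x_2* = (m − 20·p_2)/p_2.
At the given prices: x_1* = 20·1.5/0.6 = 50, and x_2* = 86.6667.
Expenditure on x_1: 0.6·50 = 30; share = 0.1875.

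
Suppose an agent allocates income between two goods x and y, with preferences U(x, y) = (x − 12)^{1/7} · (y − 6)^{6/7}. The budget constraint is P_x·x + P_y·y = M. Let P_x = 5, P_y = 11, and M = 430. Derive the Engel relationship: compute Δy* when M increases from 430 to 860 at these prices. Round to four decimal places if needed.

MRS = (1/6)·(y−6)/(x−12). Tangency with P_x/P_y gives y−6 = 6·(P_x/P_y)·(x−12).
Substituting into the budget: x* = 12 + 1/7·(M − 12·P_x − 6·P_y)/P_x, and y* = 6 + 6/7·(…)/P_y.
Discretionary income = 430 − 12·5 − 6·11 = 304; y* = 6 + 6/7·304/11 = 29.6883.
At M' = 860: y* = 63.1948. Change: 63.1948 − 29.6883 = 33.5065.

Δy* = 33.5065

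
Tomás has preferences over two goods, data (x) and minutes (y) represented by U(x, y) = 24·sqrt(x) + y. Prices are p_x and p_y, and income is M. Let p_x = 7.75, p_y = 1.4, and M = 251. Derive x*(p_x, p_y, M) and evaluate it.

x* = 4.6991

Set MRS = p_x/p_y: 12·x^(−1/2) = p_x/p_y.
Solve: √x = 12·p_y/p_x, so x*(p_x,p_y) = (12·p_y/p_x)², and y* = (M − p_x·x*)/p_y.
Plugging in: x* = (12·1.4/7.75)² = 4.6991.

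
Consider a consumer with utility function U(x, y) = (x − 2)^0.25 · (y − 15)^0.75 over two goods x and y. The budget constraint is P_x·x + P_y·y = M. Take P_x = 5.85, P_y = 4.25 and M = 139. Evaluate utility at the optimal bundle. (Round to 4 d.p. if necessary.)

Substituting into the budget: x* = 2 + 0.25·(M − 2·P_x − 15·P_y)/P_x, and y* = 15 + 0.75·(…)/P_y.
Discretionary income = 139 − 2·5.85 − 15·4.25 = 63.55; x* = 2 + 0.25·63.55/5.85 = 4.7158; y* = 15 + 0.75·63.55/4.25 = 26.2147.
Utility at the optimum: U(4.7158, 26.2147) = 7.8671.

V = 7.8671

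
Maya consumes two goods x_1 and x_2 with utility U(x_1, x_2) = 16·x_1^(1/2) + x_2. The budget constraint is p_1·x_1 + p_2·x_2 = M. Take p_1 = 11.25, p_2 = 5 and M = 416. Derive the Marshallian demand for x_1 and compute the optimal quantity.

x_1* = 12.642

Utility is quasi-linear in x_2; the FOC for x_1 is 8/√x_1 = p_1/p_2.
Solve: √x_1 = 8·p_2/p_1, so x_1*(p_1,p_2) = (8·p_2/p_1)², and x_2* = (M − p_1·x_1*)/p_2.
Plugging in: x_1* = (8·5/11.25)² = 12.642.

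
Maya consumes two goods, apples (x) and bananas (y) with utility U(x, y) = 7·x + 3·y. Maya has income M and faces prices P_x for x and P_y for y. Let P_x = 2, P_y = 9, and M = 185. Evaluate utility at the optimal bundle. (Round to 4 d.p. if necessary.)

V = 647.5

Perfect substitutes: compare marginal utility per dollar. 7/P_x vs 3/P_y → 3.5 vs 0.3333.
x gives more utility per dollar, so spend all income on x: x* = M/P_x, y* = 0.
Numerically: x* = 92.5, y* = 0.
Utility at the optimum: U(92.5, 0) = 647.5.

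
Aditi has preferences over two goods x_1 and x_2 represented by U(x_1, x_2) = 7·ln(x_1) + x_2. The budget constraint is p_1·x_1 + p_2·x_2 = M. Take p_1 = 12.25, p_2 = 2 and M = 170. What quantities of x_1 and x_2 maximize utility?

Set MRS = p_1/p_2: (7/x_1)/1 = p_1/p_2.
So x_1*(p_1,p_2) = 7·p_2/p_1, independent of income; and x_2* = (M − 7·p_2)/p_2.
At the given prices: x_1* = 7·2/12.25 = 1.1429, and x_2* = 78.

x_1* = 1.1429, x_2* = 78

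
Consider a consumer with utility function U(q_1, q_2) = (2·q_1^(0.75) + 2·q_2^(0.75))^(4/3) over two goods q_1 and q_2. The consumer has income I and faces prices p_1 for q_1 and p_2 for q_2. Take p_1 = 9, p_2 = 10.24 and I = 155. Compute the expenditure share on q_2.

MU_q_1 ∝ 2·q_1^(-0.25), MU_q_2 ∝ 2·q_2^(-0.25), so MRS = (q_2/q_1)^(0.25) = p_1/p_2.
Solve for the ratio: q_2/q_1 = [p_1/p_2]^(4).
With the ratio pinned down, the budget gives q_1* = I/(p_1 + p_2·(q_2/q_1)) and q_2* = (q_2/q_1)·q_1*.
Numerically q_2/q_1 = 0.596719, so q_1* = 155/(9 + 10.24·0.596719) = 10.2578 and q_2* = 0.596719·10.2578 = 6.121.
Expenditure on q_2: 10.24·6.121 = 62.6795; share = 0.4044.

share on q_2 = 0.4044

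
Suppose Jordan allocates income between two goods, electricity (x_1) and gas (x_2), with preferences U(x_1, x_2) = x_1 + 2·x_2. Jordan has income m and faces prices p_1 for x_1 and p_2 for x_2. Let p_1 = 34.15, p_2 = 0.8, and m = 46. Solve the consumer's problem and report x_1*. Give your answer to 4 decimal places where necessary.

Linear utility — the consumer picks whichever good has higher MU/price: 1/34.15 = 0.0293 vs 2/0.8 = 2.5.
x_2 gives more utility per dollar, so spend all income on x_2: x_2* = m/p_2, x_1* = 0.
Numerically: x_1* = 0, x_2* = 57.5.

x_1* = 0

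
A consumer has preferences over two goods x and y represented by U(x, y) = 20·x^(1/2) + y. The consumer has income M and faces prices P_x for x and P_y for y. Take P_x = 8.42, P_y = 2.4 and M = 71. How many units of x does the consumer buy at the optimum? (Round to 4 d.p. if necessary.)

x* = 8.1245

Set MRS = P_x/P_y: 10·x^(−1/2) = P_x/P_y.
Solve: √x = 10·P_y/P_x, so x*(P_x,P_y) = (10·P_y/P_x)², and y* = (M − P_x·x*)/P_y.
Plugging in: x* = (10·2.4/8.42)² = 8.1245.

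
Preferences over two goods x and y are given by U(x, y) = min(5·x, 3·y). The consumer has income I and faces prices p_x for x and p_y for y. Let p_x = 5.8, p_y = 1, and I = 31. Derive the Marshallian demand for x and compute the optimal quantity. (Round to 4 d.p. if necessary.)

x* = 4.1518

Leontief preferences: the optimum is at the kink where x/3 = y/5, i.e. y = (5/3)·x.
Budget: p_x·x + p_y·(5/3)·x = I, so (3·p_x + 5·p_y)·x = 3·I.
Demand: x*(p_x,p_y,I) = 3·I/(3·p_x + 5·p_y), y* = 5·I/(3·p_x + 5·p_y).
Here 3·5.8 + 5·1 = 22.4, giving x* = 4.1518.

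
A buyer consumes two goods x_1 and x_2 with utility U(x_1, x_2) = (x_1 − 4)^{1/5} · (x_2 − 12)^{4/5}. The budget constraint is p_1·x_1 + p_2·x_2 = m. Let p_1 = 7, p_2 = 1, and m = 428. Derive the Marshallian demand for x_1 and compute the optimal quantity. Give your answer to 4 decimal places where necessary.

Let x_1' = x_1−4, x_2' = x_2−12. MRS = (1/4)·x_2'/x_1' = p_1/p_2.
Substituting into the budget: x_1* = 4 + 0.2·(m − 4·p_1 − 12·p_2)/p_1, and x_2* = 12 + 0.8·(…)/p_2.
Discretionary income = 428 − 4·7 − 12·1 = 388; x_1* = 4 + 0.2·388/7 = 15.0857.

x_1* = 15.0857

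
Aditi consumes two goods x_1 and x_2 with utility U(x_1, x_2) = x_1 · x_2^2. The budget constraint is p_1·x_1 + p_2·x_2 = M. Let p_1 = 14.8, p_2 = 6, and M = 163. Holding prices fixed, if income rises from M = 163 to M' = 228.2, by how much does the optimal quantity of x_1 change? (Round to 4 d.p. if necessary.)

Δx_1* = 1.4685

MU_x_1/MU_x_2 = (x_2)/(2·x_1); tangency sets this equal to p_1/p_2.
So p_2·x_2 = 2·p_1·x_1; combined with the budget, a share 1/3 of income goes to x_1.
Demand: x_1*(p_1,p_2,M) = 1/3·M/p_1 and x_2* = 2/3·M/p_2.
At p_1=14.8, p_2=6, M=163: x_1* = 1/3·163/14.8 = 3.6712.
At M' = 228.2: x_1* = 5.1396. Change: 5.1396 − 3.6712 = 1.4685.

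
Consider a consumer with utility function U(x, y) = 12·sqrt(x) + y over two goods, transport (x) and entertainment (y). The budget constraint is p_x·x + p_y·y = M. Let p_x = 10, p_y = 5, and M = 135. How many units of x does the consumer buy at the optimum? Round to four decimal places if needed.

x* = 9

Set MRS = p_x/p_y: 6·x^(−1/2) = p_x/p_y.
Solve: √x = 6·p_y/p_x, so x*(p_x,p_y) = (6·p_y/p_x)², and y* = (M − p_x·x*)/p_y.
Plugging in: x* = (6·5/10)² = 9.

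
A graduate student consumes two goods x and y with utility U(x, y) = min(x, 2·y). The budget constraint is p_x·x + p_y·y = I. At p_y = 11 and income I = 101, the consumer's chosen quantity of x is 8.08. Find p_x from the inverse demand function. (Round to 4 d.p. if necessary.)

Leontief preferences: the optimum is at the kink where x/2 = y/1, i.e. y = (1/2)·x.
Budget: p_x·x + p_y·(1/2)·x = I, so (2·p_x + p_y)·x = 2·I.
Demand: x*(p_x,p_y,I) = 2·I/(2·p_x + p_y), y* = I/(2·p_x + p_y).
Set x* = 8.08 in the demand function and solve for p_x: p_x = 7.

p_x = 7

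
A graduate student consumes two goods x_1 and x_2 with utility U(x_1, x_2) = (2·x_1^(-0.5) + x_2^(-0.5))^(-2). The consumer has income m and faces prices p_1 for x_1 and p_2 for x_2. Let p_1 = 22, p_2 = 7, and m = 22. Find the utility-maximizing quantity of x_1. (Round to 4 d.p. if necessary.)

x_1* = 0.6993

MU_x_1 ∝ 2·x_1^(-1.5), MU_x_2 ∝ x_2^(-1.5), so MRS = 2·(x_2/x_1)^(1.5) = p_1/p_2.
Solve for the ratio: x_2/x_1 = [(1/2)·p_1/p_2]^(2/3).
With the ratio pinned down, the budget gives x_1* = m/(p_1 + p_2·(x_2/x_1)) and x_2* = (x_2/x_1)·x_1*.
Numerically x_2/x_1 = 1.351646, so x_1* = 22/(22 + 7·1.351646) = 0.6993.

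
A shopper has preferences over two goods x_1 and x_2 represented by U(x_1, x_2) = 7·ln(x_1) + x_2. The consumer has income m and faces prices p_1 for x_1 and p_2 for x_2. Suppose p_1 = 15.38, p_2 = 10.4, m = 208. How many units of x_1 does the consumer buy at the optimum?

MU_x_1 = 7/x_1, MU_x_2 = 1. Tangency: 7/x_1 = p_1/p_2.
So x_1*(p_1,p_2) = 7·p_2/p_1, independent of income; and x_2* = (m − 7·p_2)/p_2.
At the given prices: x_1* = 7·10.4/15.38 = 4.7334.

x_1* = 4.7334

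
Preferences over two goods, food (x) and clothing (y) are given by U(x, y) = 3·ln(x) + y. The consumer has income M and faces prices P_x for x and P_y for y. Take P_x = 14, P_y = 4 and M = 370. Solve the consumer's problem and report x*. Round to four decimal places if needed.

x* = 0.8571

MU_x = 3/x, MU_y = 1. Tangency: 3/x = P_x/P_y.
So x*(P_x,P_y) = 3·P_y/P_x, independent of income; and y* = (M − 3·P_y)/P_y.
At the given prices: x* = 3·4/14 = 0.8571.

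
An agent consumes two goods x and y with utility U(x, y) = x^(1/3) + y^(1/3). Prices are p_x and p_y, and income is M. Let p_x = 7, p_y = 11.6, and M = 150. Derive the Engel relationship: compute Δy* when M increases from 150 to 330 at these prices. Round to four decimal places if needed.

Δy* = 6.7841

Substitute y = (y/x)·x into the budget: x* = M/(p_x + p_y·(y/x)).
Numerically y/x = 0.46877, so x* = 150/(7 + 11.6·0.46877) = 12.0601 and y* = 0.46877·12.0601 = 5.6534.
At M' = 330: y* = 12.4375. Change: 12.4375 − 5.6534 = 6.7841.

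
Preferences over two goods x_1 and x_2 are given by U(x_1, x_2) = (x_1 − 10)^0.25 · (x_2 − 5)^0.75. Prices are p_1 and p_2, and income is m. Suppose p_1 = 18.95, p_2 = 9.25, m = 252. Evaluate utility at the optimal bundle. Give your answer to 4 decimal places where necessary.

V = 0.8368

MRS = (1/3)·(x_2−5)/(x_1−10). Tangency with p_1/p_2 gives x_2−5 = 3·(p_1/p_2)·(x_1−10).
Substituting into the budget: x_1* = 10 + 0.25·(m − 10·p_1 − 5·p_2)/p_1, and x_2* = 5 + 0.75·(…)/p_2.
Discretionary income = 252 − 10·18.95 − 5·9.25 = 16.25; x_1* = 10 + 0.25·16.25/18.95 = 10.2144; x_2* = 5 + 0.75·16.25/9.25 = 6.3176.
Utility at the optimum: U(10.2144, 6.3176) = 0.8368.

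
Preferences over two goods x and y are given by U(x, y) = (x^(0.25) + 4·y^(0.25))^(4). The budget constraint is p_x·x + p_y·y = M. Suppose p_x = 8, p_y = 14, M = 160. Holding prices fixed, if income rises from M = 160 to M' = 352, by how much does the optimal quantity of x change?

MRS = MU_x/MU_y = (1/4)·(y/x)^(0.75). Set equal to p_x/p_y.
Hence y/x = (4·p_x/p_y)^(1/(0.75)), i.e. raised to the 4/3 power.
With the ratio pinned down, the budget gives x* = M/(p_x + p_y·(y/x)) and y* = (y/x)·x*.
Numerically y/x = 3.010897, so x* = 160/(8 + 14·3.010897) = 3.1903.
At M' = 352: x* = 7.0186. Change: 7.0186 − 3.1903 = 3.8283.

Δx* = 3.8283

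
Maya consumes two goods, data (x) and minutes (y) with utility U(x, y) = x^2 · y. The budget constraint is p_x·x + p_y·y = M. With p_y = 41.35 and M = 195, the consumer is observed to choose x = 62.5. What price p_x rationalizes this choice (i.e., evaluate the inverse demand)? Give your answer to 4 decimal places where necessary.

p_x = 2.08

MU_x/MU_y = (2·y)/(x); tangency sets this equal to p_x/p_y.
Rearranging, p_y·y = (1/2)·p_x·x. Substituting into the budget gives p_x·x·(1 + (1/2)) = M.
Demand: x*(p_x,p_y,M) = 2/3·M/p_x and y* = 1/3·M/p_y.
Set x* = 62.5 in the demand function and solve for p_x: p_x = 2.08.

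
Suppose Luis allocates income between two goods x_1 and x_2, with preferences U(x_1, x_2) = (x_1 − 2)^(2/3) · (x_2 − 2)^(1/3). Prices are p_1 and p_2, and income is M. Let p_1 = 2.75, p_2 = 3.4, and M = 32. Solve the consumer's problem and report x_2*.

After buying the subsistence bundle (2, 2), a share 2/3 of the remaining income goes to x_1: x_1* = 2 + 2/3·(M − 2p_1 − 2p_2)/p_1.
Discretionary income = 32 − 2·2.75 − 2·3.4 = 19.7; x_2* = 2 + 1/3·19.7/3.4 = 3.9314.

x_2* = 3.9314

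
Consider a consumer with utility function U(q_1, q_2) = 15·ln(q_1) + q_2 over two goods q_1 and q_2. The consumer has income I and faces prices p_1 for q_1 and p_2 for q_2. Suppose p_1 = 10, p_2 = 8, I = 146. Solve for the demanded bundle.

q_1* = 12, q_2* = 3.25

MU_q_1 = 15/q_1, MU_q_2 = 1. Tangency: 15/q_1 = p_1/p_2.
So q_1*(p_1,p_2) = 15·p_2/p_1, independent of income; and q_2* = (I − 15·p_2)/p_2.
At the given prices: q_1* = 15·8/10 = 12, and q_2* = 3.25.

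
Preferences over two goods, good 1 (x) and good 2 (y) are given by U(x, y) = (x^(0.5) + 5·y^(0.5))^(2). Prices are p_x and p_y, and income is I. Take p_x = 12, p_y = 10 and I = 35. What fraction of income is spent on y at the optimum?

share on y = 0.9677

Numerically y/x = 36, so x* = 35/(12 + 10·36) = 0.0941 and y* = 36·0.0941 = 3.3871.
Expenditure on y: 10·3.3871 = 33.871; share = 0.9677.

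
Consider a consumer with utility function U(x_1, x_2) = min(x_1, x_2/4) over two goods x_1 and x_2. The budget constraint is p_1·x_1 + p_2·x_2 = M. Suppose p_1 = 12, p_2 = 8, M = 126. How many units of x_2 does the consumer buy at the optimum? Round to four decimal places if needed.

x_2* = 11.4545

Leontief preferences: the optimum is at the kink where x_1/1 = x_2/4, i.e. x_2 = 4·x_1.
Budget: p_1·x_1 + p_2·4·x_1 = M, so (p_1 + 4·p_2)·x_1 = M.
Demand: x_1*(p_1,p_2,M) = M/(p_1 + 4·p_2), x_2* = 4·M/(p_1 + 4·p_2).
Here 12 + 4·8 = 44, giving x_2* = 11.4545.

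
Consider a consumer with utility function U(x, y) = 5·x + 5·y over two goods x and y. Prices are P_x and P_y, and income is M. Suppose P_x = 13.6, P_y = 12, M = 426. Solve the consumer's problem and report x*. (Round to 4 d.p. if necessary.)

x* = 0

Linear utility — the consumer picks whichever good has higher MU/price: 5/13.6 = 0.3676 vs 5/12 = 0.4167.
y gives more utility per dollar, so spend all income on y: y* = M/P_y, x* = 0.
Numerically: x* = 0, y* = 35.5.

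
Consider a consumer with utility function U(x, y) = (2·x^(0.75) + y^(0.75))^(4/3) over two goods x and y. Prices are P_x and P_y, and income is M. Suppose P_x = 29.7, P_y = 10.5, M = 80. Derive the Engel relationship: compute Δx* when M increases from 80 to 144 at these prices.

Δx* = 0.8925

From the CES first-order condition, 2·(y/x)^(0.25) = P_x/P_y.
Solve for the ratio: y/x = [(1/2)·P_x/P_y]^(4).
Substitute y = (y/x)·x into the budget: x* = M/(P_x + P_y·(y/x)).
Numerically y/x = 4.000816, so x* = 80/(29.7 + 10.5·4.000816) = 1.1156.
At M' = 144: x* = 2.0081. Change: 2.0081 − 1.1156 = 0.8925.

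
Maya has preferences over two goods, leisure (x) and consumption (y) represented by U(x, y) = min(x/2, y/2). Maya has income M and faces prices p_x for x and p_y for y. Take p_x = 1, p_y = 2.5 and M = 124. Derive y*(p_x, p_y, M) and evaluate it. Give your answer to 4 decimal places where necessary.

y* = 35.4286

Leontief preferences: the optimum is at the kink where x/2 = y/2, i.e. y = x.
Budget: p_x·x + p_y·x = M, so (2·p_x + 2·p_y)·x = 2·M.
Demand: x*(p_x,p_y,M) = 2·M/(2·p_x + 2·p_y), y* = 2·M/(2·p_x + 2·p_y).
Here 2·1 + 2·2.5 = 7, giving y* = 35.4286.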